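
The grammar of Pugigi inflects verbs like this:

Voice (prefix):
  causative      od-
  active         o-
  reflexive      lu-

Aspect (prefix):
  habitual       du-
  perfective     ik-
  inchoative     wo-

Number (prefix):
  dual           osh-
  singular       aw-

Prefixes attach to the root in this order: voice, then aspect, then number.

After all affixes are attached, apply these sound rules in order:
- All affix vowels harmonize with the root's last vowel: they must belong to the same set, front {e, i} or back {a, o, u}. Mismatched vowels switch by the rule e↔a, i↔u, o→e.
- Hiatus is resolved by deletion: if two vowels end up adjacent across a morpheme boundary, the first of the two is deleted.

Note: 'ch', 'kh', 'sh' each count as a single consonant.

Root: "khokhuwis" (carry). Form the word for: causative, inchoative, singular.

Attach voice causative od- → odkhokhuwis.
Attach aspect inchoative wo- → woodkhokhuwis.
Attach number singular aw- → awwoodkhokhuwis.
Apply vowel harmony: awwoodkhokhuwis → ewweedkhokhuwis.
Apply vowel deletion: ewweedkhokhuwis → ewwedkhokhuwis.

ewwedkhokhuwis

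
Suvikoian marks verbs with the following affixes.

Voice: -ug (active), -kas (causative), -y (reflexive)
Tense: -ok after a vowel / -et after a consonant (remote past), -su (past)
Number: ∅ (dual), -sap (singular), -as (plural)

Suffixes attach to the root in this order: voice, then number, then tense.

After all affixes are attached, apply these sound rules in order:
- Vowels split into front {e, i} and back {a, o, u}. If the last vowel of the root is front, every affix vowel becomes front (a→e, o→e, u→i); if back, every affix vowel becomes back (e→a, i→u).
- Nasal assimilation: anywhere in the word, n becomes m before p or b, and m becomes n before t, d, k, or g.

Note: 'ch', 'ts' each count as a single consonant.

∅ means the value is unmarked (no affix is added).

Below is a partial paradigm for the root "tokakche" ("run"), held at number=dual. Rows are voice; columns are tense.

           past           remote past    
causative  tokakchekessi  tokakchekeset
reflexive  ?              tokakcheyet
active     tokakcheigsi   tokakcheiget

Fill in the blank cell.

Attach voice reflexive -y → tokakchey.
number = dual: zero marking, form stays tokakchey.
Attach tense past -su → tokakcheysu.
Apply vowel harmony: tokakcheysu → tokakcheysi.
Nasal assimilation: no change.

tokakcheysi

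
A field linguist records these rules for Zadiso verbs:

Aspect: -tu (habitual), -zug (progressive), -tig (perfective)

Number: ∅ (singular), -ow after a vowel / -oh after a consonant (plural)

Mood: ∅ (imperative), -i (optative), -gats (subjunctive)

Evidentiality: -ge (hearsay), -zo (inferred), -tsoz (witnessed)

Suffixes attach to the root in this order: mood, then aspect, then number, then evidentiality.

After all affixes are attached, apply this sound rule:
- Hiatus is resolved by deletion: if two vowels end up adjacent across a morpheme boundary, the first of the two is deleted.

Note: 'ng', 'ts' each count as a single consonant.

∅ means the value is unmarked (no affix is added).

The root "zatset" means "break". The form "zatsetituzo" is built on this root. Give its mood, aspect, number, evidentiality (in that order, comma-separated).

optative, habitual, singular, inferred

Segment: zatset-i-tu-zo.
mood: -i → optative.
aspect: -tu → habitual.
number: ∅ → singular.
evidentiality: -zo → inferred.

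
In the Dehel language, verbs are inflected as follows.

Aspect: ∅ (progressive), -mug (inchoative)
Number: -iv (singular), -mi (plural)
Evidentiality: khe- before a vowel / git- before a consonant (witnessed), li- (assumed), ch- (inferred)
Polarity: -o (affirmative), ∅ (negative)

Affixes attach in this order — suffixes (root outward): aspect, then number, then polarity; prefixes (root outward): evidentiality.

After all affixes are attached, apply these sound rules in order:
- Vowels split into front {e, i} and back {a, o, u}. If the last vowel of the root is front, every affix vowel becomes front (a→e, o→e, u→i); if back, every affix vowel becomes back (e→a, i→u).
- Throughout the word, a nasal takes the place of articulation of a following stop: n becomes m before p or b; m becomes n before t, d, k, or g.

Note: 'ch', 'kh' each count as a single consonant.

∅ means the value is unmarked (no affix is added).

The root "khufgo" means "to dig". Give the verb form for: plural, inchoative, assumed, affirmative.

Attach aspect inchoative -mug → khufgomug.
Attach number plural -mi → khufgomugmi.
Attach polarity affirmative -o → khufgomugmio.
Attach evidentiality assumed li- → likhufgomugmio.
Apply vowel harmony: likhufgomugmio → lukhufgomugmuo.
Nasal assimilation: no change.

lukhufgomugmuo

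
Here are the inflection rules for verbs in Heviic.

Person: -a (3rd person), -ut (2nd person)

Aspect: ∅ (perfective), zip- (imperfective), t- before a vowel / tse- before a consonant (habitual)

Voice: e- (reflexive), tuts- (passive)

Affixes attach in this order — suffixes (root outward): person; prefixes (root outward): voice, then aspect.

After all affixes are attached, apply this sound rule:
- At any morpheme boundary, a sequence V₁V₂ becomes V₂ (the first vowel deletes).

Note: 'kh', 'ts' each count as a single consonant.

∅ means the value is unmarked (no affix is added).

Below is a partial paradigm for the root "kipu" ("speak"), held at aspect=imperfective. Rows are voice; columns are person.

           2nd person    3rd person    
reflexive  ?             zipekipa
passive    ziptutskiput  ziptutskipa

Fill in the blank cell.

Attach voice reflexive e- → ekipu.
Attach aspect imperfective zip- → zipekipu.
Attach person 2nd person -ut → zipekipuut.
Apply vowel deletion: zipekipuut → zipekiput.

zipekiput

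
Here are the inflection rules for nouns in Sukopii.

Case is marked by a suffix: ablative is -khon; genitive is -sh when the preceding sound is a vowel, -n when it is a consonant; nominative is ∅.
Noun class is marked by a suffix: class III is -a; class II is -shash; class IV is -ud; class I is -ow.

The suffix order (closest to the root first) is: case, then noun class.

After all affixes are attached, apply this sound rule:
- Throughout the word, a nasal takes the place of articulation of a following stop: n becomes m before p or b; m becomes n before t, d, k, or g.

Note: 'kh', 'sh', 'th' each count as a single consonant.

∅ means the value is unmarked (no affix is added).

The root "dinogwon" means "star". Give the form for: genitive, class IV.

Attach case genitive -n (after consonant 'n') → dinogwonn.
Attach noun class class IV -ud → dinogwonnud.
Nasal assimilation: no change.

dinogwonnud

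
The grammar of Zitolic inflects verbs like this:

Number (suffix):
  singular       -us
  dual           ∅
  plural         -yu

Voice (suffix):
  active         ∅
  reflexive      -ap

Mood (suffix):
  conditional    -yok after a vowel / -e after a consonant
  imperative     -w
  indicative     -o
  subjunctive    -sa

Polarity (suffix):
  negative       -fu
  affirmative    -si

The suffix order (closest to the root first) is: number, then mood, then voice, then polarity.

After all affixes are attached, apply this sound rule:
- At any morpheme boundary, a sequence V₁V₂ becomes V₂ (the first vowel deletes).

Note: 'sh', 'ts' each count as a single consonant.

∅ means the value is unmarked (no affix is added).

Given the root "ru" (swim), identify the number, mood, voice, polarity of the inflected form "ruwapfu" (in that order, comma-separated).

Segment: ru-w-ap-fu.
number: ∅ → dual.
mood: -w → imperative.
voice: -ap → reflexive.
polarity: -fu → negative.

dual, imperative, reflexive, negative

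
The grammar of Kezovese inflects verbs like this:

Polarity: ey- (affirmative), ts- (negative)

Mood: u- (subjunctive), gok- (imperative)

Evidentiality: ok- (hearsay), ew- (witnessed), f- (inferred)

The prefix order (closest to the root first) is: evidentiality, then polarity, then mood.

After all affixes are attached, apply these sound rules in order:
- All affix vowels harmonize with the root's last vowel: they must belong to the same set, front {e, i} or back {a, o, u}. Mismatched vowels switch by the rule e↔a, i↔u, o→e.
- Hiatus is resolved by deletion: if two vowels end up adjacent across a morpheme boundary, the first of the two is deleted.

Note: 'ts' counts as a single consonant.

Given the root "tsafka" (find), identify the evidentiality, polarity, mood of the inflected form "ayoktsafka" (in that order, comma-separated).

hearsay, affirmative, subjunctive

Segment: u-ey-ok-tsafka.
evidentiality: ok- → hearsay.
polarity: ey- → affirmative.
mood: u- → subjunctive.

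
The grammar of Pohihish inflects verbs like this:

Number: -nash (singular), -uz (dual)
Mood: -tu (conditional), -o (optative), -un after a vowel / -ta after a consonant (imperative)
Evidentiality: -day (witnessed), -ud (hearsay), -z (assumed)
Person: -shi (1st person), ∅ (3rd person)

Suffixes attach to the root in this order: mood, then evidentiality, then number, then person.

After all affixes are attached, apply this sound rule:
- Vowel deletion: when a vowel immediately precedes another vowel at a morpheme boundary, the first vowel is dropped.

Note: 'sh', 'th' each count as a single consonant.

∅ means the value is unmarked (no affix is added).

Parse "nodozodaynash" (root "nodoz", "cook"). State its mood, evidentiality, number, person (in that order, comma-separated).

Segment: nodoz-o-day-nash.
mood: -o → optative.
evidentiality: -day → witnessed.
number: -nash → singular.
person: ∅ → 3rd person.

optative, witnessed, singular, 3rd person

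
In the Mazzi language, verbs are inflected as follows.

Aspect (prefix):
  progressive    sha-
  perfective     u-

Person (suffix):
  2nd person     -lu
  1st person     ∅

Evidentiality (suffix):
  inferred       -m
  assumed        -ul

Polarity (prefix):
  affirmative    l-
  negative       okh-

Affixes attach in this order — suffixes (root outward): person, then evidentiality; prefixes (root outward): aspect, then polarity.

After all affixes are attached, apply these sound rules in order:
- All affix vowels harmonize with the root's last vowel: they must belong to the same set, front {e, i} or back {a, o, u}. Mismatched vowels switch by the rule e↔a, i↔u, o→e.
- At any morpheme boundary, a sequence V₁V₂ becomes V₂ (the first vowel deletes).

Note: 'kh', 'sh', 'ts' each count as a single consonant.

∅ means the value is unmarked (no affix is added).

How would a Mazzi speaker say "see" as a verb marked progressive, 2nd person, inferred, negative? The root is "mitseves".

ekhshemitseveslim

Attach person 2nd person -lu → mitseveslu.
Attach evidentiality inferred -m → mitseveslum.
Attach aspect progressive sha- → shamitseveslum.
Attach polarity negative okh- → okhshamitseveslum.
Apply vowel harmony: okhshamitseveslum → ekhshemitseveslim.
Vowel deletion: no change.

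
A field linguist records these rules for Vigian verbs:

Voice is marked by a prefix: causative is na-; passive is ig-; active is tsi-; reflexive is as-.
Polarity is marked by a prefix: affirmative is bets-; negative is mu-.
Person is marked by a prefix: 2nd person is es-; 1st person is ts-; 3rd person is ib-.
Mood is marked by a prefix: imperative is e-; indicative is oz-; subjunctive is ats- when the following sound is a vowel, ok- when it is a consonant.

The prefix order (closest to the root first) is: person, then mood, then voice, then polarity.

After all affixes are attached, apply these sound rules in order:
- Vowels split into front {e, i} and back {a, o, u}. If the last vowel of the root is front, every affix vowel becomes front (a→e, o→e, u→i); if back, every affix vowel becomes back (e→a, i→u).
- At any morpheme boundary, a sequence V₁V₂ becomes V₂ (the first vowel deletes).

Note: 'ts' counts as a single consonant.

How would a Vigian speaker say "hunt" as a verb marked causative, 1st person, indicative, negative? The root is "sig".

mineztssig

Attach person 1st person ts- → tssig.
Attach mood indicative oz- → oztssig.
Attach voice causative na- → naoztssig.
Attach polarity negative mu- → munaoztssig.
Apply vowel harmony: munaoztssig → mineeztssig.
Apply vowel deletion: mineeztssig → mineztssig.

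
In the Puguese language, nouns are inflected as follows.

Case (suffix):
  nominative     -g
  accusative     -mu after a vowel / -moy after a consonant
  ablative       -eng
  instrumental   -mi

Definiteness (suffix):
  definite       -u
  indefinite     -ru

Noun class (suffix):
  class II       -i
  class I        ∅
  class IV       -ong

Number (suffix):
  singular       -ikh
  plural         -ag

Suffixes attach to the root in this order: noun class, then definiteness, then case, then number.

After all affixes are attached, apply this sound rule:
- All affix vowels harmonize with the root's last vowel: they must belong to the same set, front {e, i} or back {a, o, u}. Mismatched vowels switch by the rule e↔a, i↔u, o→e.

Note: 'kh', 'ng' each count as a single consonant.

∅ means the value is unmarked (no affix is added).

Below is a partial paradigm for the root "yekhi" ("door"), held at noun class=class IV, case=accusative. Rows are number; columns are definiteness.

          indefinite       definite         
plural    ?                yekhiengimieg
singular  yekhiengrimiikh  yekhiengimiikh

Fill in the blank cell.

yekhiengrimieg

Attach noun class class IV -ong → yekhiong.
Attach definiteness indefinite -ru → yekhiongru.
Attach case accusative -mu (after vowel 'u') → yekhiongrumu.
Attach number plural -ag → yekhiongrumuag.
Apply vowel harmony: yekhiongrumuag → yekhiengrimieg.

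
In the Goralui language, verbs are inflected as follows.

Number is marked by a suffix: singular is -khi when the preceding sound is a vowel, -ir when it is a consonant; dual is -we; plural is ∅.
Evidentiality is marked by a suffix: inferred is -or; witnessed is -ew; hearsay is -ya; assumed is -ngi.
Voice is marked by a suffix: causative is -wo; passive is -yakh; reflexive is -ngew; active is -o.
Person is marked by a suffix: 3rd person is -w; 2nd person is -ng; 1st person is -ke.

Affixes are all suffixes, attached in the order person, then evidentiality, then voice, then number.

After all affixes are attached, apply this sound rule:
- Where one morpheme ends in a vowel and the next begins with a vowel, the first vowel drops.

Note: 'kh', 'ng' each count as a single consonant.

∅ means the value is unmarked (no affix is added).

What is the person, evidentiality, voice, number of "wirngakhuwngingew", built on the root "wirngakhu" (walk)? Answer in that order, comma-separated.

Segment: wirngakhu-w-ngi-ngew.
person: -w → 3rd person.
evidentiality: -ngi → assumed.
voice: -ngew → reflexive.
number: ∅ → plural.

3rd person, assumed, reflexive, plural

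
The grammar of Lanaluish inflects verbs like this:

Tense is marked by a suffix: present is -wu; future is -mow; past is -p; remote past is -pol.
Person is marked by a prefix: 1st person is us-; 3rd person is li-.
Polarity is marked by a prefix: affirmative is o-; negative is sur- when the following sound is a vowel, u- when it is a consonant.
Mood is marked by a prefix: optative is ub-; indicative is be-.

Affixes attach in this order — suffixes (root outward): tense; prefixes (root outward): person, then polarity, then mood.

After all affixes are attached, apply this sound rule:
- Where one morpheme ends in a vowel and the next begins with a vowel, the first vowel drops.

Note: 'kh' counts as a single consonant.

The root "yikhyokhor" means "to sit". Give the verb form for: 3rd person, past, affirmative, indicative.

boliyikhyokhorp

Attach person 3rd person li- → liyikhyokhor.
Attach polarity affirmative o- → oliyikhyokhor.
Attach tense past -p → oliyikhyokhorp.
Attach mood indicative be- → beoliyikhyokhorp.
Apply vowel deletion: beoliyikhyokhorp → boliyikhyokhorp.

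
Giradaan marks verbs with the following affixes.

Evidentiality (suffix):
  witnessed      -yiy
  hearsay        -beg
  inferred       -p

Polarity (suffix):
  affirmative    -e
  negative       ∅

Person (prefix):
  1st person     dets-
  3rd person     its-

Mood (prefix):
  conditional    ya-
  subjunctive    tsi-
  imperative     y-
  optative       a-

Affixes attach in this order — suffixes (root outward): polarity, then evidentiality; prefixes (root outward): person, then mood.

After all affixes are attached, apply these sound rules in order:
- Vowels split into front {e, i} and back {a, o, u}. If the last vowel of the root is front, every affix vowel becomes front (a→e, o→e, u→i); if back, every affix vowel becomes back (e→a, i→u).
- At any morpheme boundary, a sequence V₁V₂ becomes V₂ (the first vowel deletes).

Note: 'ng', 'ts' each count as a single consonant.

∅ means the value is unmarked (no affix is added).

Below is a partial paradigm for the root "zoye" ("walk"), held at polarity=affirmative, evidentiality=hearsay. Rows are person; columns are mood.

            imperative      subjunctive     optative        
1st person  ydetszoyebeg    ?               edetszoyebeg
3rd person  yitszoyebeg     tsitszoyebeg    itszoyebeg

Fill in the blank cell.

Attach person 1st person dets- → detszoye.
Attach mood subjunctive tsi- → tsidetszoye.
Attach polarity affirmative -e → tsidetszoyee.
Attach evidentiality hearsay -beg → tsidetszoyeebeg.
Vowel harmony: no change.
Apply vowel deletion: tsidetszoyeebeg → tsidetszoyebeg.

tsidetszoyebeg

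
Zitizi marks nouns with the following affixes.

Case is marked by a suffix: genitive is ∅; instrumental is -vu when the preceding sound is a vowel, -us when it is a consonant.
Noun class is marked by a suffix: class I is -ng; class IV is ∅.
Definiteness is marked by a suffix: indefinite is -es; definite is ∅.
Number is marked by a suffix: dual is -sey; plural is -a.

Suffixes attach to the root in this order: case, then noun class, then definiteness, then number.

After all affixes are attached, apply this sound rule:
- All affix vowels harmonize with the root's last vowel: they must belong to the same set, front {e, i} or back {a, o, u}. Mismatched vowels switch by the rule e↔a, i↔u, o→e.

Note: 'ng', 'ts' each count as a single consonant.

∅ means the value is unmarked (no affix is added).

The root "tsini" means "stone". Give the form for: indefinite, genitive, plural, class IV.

case = genitive: zero marking, form stays tsini.
noun class = class IV: zero marking, form stays tsini.
Attach definiteness indefinite -es → tsinies.
Attach number plural -a → tsiniesa.
Apply vowel harmony: tsiniesa → tsiniese.

tsiniese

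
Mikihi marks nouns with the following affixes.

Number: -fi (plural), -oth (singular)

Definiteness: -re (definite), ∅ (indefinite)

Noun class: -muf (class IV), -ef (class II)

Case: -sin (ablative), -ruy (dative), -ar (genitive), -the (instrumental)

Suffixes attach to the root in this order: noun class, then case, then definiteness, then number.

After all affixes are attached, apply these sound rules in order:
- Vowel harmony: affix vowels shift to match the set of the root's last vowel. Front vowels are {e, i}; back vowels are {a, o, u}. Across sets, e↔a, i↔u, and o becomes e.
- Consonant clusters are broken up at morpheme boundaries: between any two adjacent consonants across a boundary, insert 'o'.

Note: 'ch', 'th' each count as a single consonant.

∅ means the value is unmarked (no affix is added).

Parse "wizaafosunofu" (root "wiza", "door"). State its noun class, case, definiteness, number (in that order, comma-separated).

Segment: wiza-ef-sin-fi.
noun class: -ef → class II.
case: -sin → ablative.
definiteness: ∅ → indefinite.
number: -fi → plural.

class II, ablative, indefinite, plural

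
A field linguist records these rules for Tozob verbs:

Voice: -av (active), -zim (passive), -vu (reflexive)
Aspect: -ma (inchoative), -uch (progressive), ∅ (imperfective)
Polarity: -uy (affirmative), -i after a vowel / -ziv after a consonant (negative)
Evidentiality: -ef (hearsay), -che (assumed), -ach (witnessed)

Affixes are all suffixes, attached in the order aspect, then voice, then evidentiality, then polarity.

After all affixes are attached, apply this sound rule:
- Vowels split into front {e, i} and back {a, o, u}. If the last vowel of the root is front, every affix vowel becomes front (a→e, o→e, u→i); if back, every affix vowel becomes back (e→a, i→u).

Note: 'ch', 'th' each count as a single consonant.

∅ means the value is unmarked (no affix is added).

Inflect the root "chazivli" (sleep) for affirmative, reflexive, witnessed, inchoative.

chazivlimeviechiy

Attach aspect inchoative -ma → chazivlima.
Attach voice reflexive -vu → chazivlimavu.
Attach evidentiality witnessed -ach → chazivlimavuach.
Attach polarity affirmative -uy → chazivlimavuachuy.
Apply vowel harmony: chazivlimavuachuy → chazivlimeviechiy.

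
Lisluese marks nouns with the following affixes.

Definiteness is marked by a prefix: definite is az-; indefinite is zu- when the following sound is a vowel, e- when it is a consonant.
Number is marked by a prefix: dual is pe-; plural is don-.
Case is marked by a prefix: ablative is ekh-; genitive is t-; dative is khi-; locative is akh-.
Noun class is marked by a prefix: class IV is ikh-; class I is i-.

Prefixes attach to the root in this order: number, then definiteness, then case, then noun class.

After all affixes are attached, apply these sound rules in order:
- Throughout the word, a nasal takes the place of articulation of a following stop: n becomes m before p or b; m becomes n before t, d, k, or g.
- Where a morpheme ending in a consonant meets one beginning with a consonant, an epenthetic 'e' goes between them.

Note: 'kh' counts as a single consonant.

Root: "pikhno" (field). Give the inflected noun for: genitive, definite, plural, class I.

Attach number plural don- → donpikhno.
Attach definiteness definite az- → azdonpikhno.
Attach case genitive t- → tazdonpikhno.
Attach noun class class I i- → itazdonpikhno.
Apply nasal assimilation: itazdonpikhno → itazdompikhno.
Apply epenthesis: itazdompikhno → itazedomepikhno.

itazedomepikhno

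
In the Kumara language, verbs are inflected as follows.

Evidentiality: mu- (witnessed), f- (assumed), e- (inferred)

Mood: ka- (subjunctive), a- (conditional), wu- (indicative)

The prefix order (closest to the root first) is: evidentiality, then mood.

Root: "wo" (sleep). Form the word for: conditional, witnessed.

Attach evidentiality witnessed mu- → muwo.
Attach mood conditional a- → amuwo.

amuwo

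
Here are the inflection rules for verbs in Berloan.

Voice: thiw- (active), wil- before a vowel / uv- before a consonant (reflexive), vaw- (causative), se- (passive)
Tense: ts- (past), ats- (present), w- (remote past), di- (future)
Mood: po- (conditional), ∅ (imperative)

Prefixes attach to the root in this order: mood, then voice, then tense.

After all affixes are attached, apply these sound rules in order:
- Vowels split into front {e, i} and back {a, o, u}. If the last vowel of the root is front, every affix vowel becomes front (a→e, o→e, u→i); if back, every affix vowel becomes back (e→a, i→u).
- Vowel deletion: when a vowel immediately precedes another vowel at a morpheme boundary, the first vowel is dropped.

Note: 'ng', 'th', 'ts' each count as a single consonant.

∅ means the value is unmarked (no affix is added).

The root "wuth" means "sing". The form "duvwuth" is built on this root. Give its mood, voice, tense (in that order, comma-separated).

Segment: di-uv-wuth.
mood: ∅ → imperative.
voice: wil/uv- → reflexive.
tense: di- → future.

imperative, reflexive, future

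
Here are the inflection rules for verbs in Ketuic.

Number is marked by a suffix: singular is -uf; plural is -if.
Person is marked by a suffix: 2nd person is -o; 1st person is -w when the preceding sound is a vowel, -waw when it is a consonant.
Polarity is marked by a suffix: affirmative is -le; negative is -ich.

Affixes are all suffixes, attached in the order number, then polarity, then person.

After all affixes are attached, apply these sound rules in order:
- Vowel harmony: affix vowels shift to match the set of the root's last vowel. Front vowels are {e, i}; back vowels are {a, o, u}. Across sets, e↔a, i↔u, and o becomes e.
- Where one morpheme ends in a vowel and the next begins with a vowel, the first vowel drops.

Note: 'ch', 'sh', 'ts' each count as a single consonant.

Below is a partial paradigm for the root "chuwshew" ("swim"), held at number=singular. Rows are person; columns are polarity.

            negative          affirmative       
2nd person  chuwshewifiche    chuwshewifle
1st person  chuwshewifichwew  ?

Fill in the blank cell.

Attach number singular -uf → chuwshewuf.
Attach polarity affirmative -le → chuwshewufle.
Attach person 1st person -w (after vowel 'e') → chuwshewuflew.
Apply vowel harmony: chuwshewuflew → chuwshewiflew.
Vowel deletion: no change.

chuwshewiflew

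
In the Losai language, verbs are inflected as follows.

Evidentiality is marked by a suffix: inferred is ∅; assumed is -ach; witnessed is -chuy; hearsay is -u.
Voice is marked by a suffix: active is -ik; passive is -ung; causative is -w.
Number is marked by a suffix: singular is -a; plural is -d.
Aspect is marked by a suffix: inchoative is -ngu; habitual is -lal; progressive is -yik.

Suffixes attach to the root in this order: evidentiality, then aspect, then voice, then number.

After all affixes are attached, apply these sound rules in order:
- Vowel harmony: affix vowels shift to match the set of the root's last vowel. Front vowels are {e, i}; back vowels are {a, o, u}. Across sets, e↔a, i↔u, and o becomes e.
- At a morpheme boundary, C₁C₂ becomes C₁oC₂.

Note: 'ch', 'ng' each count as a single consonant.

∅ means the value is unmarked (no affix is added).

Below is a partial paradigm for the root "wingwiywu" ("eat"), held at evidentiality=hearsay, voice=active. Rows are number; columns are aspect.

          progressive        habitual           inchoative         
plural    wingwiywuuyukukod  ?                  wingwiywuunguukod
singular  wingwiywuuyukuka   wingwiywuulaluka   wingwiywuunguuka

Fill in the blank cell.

Attach evidentiality hearsay -u → wingwiywuu.
Attach aspect habitual -lal → wingwiywuulal.
Attach voice active -ik → wingwiywuulalik.
Attach number plural -d → wingwiywuulalikd.
Apply vowel harmony: wingwiywuulalikd → wingwiywuulalukd.
Apply epenthesis: wingwiywuulalukd → wingwiywuulalukod.

wingwiywuulalukod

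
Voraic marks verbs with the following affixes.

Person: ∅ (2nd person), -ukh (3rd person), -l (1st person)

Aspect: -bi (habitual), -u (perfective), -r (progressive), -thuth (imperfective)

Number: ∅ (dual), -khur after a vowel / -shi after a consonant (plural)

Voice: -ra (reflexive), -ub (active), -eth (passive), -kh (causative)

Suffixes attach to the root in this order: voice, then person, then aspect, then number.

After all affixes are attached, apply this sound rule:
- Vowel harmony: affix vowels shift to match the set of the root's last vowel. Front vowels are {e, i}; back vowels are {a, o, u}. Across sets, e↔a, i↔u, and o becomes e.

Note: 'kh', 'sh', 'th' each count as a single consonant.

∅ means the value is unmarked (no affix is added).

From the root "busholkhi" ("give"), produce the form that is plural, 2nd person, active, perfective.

Attach voice active -ub → busholkhiub.
person = 2nd person: zero marking, form stays busholkhiub.
Attach aspect perfective -u → busholkhiubu.
Attach number plural -khur (after vowel 'u') → busholkhiubukhur.
Apply vowel harmony: busholkhiubukhur → busholkhiibikhir.

busholkhiibikhir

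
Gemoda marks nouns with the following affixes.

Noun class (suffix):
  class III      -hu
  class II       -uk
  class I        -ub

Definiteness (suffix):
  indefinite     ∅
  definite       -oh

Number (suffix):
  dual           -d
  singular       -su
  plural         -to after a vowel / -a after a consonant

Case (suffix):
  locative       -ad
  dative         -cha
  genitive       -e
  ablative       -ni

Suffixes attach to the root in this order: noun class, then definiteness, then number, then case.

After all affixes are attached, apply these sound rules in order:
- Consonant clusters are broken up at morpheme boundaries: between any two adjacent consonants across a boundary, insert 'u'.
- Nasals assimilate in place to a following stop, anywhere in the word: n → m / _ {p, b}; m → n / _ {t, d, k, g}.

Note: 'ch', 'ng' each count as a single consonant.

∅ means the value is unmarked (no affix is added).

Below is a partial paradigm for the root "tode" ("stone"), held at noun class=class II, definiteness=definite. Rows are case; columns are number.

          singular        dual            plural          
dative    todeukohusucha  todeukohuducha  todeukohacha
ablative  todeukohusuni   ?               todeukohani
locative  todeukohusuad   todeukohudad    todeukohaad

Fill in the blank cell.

Attach noun class class II -uk → todeuk.
Attach definiteness definite -oh → todeukoh.
Attach number dual -d → todeukohd.
Attach case ablative -ni → todeukohdni.
Apply epenthesis: todeukohdni → todeukohuduni.
Nasal assimilation: no change.

todeukohuduni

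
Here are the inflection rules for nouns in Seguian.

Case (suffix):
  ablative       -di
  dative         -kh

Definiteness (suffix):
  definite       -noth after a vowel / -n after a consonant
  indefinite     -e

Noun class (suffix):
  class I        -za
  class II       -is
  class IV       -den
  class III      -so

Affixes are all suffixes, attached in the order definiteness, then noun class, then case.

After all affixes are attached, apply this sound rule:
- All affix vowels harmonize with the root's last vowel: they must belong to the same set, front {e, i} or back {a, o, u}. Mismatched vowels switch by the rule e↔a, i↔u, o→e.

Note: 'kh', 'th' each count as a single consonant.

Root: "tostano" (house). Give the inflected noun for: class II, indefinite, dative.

tostanoauskh

Attach definiteness indefinite -e → tostanoe.
Attach noun class class II -is → tostanoeis.
Attach case dative -kh → tostanoeiskh.
Apply vowel harmony: tostanoeiskh → tostanoauskh.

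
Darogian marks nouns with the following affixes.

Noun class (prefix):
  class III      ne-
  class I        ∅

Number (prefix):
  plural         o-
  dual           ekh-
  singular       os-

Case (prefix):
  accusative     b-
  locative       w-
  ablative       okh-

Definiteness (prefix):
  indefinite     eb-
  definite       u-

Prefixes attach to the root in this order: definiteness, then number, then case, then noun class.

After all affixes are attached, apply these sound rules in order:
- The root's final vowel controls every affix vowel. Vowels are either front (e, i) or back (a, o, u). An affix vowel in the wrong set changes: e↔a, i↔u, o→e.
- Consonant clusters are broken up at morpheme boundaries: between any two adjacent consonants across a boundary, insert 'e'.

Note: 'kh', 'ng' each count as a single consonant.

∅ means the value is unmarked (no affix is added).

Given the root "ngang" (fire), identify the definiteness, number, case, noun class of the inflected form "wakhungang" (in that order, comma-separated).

Segment: w-ekh-u-ngang.
definiteness: u- → definite.
number: ekh- → dual.
case: w- → locative.
noun class: ∅ → class I.

definite, dual, locative, class I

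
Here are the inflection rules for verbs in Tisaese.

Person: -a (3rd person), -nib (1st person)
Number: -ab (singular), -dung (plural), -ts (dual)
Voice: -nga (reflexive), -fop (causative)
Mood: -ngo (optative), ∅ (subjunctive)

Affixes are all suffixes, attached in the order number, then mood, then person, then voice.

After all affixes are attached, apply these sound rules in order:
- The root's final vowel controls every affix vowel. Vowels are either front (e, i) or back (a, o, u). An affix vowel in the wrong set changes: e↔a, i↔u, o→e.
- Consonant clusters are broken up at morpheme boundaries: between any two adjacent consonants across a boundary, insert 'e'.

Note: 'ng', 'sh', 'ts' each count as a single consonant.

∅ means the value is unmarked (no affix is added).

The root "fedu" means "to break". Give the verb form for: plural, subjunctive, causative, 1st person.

Attach number plural -dung → fedudung.
mood = subjunctive: zero marking, form stays fedudung.
Attach person 1st person -nib → fedudungnib.
Attach voice causative -fop → fedudungnibfop.
Apply vowel harmony: fedudungnibfop → fedudungnubfop.
Apply epenthesis: fedudungnubfop → fedudungenubefop.

fedudungenubefop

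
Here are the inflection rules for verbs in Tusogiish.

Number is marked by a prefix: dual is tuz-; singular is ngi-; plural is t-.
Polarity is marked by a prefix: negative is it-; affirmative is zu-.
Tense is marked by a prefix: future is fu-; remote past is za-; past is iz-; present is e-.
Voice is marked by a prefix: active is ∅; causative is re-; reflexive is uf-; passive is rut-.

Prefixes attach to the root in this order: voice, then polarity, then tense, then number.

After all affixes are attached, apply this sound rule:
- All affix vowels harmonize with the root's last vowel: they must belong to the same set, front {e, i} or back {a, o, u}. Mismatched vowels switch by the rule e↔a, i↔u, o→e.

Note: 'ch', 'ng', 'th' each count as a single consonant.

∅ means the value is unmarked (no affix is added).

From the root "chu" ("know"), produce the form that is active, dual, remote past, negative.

voice = active: zero marking, form stays chu.
Attach polarity negative it- → itchu.
Attach tense remote past za- → zaitchu.
Attach number dual tuz- → tuzzaitchu.
Apply vowel harmony: tuzzaitchu → tuzzautchu.

tuzzautchu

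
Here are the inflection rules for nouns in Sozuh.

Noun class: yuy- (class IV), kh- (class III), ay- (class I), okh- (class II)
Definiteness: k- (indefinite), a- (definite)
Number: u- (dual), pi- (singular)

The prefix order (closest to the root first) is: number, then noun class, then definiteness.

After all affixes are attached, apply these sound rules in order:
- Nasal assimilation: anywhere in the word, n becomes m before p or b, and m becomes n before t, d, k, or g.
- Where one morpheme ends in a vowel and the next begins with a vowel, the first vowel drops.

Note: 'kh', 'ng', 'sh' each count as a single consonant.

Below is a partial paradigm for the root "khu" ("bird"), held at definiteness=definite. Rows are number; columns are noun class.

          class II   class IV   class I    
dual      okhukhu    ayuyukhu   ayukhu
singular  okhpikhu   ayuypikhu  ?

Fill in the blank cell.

Attach number singular pi- → pikhu.
Attach noun class class I ay- → aypikhu.
Attach definiteness definite a- → aaypikhu.
Nasal assimilation: no change.
Apply vowel deletion: aaypikhu → aypikhu.

aypikhu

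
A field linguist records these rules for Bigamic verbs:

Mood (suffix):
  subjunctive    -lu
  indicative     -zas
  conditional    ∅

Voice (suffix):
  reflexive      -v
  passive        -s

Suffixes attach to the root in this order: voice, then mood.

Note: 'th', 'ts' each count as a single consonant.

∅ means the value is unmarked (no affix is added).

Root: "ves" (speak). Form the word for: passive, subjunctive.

vesslu

Attach voice passive -s → vess.
Attach mood subjunctive -lu → vesslu.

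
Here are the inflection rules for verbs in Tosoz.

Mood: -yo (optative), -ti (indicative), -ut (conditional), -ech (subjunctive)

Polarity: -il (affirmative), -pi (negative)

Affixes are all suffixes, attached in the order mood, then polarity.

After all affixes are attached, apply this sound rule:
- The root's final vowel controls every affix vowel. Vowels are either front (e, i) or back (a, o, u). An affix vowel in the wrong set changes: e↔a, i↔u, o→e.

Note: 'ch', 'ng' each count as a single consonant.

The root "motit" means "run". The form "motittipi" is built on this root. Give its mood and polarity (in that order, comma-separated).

indicative, negative

Segment: motit-ti-pi.
mood: -ti → indicative.
polarity: -pi → negative.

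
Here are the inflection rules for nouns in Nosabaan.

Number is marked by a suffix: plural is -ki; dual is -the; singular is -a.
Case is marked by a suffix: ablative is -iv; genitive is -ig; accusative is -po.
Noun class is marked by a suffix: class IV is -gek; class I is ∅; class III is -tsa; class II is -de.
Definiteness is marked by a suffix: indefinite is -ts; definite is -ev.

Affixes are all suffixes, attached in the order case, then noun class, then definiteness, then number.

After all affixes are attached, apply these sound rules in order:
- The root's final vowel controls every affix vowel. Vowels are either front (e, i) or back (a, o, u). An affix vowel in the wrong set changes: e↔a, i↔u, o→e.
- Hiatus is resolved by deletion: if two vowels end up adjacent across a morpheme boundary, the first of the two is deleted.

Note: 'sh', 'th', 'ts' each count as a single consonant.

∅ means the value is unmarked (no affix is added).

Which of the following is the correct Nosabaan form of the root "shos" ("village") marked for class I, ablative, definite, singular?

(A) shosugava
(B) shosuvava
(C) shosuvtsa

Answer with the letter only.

Attach case ablative -iv → shosiv.
noun class = class I: zero marking, form stays shosiv.
Attach definiteness definite -ev → shosivev.
Attach number singular -a → shosiveva.
Apply vowel harmony: shosiveva → shosuvava.
Vowel deletion: no change.
So the correct form is shosuvava, option (B).
(A) shosugava is wrong: it uses genitive instead of ablative for case.
(C) shosuvtsa is wrong: it uses indefinite instead of definite for definiteness.

B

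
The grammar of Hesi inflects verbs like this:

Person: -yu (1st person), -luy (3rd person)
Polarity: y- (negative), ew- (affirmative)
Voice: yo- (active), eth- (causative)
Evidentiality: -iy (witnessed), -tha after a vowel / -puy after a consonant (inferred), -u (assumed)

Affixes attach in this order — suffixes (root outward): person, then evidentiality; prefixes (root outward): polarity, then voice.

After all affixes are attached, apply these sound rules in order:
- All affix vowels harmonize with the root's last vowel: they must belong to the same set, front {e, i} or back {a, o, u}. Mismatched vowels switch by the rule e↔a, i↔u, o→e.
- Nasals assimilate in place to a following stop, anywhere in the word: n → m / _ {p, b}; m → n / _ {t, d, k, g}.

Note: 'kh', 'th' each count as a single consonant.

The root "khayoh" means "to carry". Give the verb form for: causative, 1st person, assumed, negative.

Attach polarity negative y- → ykhayoh.
Attach person 1st person -yu → ykhayohyu.
Attach evidentiality assumed -u → ykhayohyuu.
Attach voice causative eth- → ethykhayohyuu.
Apply vowel harmony: ethykhayohyuu → athykhayohyuu.
Nasal assimilation: no change.

athykhayohyuu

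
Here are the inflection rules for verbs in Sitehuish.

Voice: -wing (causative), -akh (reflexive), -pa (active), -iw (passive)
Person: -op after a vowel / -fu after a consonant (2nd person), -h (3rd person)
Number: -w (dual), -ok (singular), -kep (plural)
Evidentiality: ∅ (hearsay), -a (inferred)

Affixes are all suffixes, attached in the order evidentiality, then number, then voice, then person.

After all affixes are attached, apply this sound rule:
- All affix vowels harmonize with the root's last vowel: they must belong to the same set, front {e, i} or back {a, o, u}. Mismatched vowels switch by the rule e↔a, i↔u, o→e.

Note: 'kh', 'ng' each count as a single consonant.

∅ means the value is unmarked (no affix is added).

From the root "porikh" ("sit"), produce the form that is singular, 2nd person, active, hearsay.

evidentiality = hearsay: zero marking, form stays porikh.
Attach number singular -ok → porikhok.
Attach voice active -pa → porikhokpa.
Attach person 2nd person -op (after vowel 'a') → porikhokpaop.
Apply vowel harmony: porikhokpaop → porikhekpeep.

porikhekpeep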